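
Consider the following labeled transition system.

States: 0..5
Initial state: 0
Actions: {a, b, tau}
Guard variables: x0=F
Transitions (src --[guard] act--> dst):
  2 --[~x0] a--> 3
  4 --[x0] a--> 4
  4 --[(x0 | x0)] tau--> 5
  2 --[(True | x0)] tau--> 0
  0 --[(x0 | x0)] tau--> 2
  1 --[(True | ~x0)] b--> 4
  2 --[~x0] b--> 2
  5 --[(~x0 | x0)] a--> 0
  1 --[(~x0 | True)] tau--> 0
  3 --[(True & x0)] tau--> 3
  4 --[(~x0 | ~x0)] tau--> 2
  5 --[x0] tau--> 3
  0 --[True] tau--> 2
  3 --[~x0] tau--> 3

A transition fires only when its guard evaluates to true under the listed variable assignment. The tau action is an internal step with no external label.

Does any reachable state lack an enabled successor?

Answer: DEADLOCK-FREE

Working:
Reach set: {0,2,3}
  0: tau→2  [deg 1]
  2: a→3  b→2  tau→0  [deg 3]
  3: tau→3  [deg 1]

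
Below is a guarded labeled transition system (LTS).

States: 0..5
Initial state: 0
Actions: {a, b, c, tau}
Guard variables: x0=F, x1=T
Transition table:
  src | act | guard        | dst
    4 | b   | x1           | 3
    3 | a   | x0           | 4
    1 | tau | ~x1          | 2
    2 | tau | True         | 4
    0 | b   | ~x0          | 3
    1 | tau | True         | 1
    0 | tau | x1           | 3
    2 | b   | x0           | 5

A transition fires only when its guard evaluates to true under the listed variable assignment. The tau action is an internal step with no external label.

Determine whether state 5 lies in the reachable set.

Guard filter leaves 5 enabled edge(s).
depth 0: {0}
depth 1: {3}  cumulative {0,3}
Reachable = {0,3}

Answer: UNREACHABLE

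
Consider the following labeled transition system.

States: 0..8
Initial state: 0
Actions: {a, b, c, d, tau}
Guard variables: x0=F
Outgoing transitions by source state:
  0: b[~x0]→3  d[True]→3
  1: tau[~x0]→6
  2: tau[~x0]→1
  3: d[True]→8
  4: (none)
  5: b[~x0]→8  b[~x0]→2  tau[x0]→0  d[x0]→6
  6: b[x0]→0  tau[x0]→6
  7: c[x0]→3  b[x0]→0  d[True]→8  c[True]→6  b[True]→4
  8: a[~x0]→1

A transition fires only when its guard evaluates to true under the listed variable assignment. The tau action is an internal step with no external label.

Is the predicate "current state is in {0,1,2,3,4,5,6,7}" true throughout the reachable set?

Answer: INVARIANT VIOLATED at state 8

Working:
Inv-set: {0,1,2,3,4,5,6,7}
R = {0,1,3,6,8}
  0: ✓
  1: ✓
  3: ✓
  6: ✓
  8: outside
counterexample path to 8: b·d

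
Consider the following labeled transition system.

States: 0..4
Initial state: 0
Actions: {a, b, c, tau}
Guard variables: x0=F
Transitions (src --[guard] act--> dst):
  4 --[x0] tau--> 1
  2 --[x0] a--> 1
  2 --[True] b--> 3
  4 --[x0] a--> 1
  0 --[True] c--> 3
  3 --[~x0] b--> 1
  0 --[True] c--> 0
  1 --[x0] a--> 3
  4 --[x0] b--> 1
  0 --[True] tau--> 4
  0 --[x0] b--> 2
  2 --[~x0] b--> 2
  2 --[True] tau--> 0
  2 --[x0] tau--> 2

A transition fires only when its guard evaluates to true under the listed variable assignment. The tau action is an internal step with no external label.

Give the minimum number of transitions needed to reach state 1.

Breadth-first toward 1:
  Layer 0: {0}
  Layer 1: {3,4}
  Layer 2: {1}
depth(1)=2, e.g. c·b

Answer: 2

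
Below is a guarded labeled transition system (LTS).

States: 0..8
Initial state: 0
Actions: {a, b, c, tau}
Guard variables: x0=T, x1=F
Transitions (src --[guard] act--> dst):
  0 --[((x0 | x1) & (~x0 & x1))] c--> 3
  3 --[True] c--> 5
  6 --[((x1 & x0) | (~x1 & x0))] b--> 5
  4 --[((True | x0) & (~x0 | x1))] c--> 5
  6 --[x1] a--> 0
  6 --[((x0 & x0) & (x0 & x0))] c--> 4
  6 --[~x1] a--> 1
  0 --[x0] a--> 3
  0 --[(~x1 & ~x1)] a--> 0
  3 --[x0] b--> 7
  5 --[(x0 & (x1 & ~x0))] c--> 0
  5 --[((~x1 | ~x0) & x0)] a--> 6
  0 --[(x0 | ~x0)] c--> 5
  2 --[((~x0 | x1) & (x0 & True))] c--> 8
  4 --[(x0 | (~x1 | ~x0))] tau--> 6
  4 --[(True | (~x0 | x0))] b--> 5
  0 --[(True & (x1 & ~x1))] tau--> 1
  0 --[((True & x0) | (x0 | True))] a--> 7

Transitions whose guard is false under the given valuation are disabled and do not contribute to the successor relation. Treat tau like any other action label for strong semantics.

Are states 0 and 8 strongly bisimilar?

Answer: NOT BISIMILAR

Trace:
Compute ~ classes (split until stable):
  P[0] = {{0,1,2,3,4,5,6,7,8}}
  P[1] = {{0},{1,2,7,8},{3},{4},{5},{6}}
Fixed point at round 2; 6 class(es).
0∈{0}, 8∈{1,2,7,8}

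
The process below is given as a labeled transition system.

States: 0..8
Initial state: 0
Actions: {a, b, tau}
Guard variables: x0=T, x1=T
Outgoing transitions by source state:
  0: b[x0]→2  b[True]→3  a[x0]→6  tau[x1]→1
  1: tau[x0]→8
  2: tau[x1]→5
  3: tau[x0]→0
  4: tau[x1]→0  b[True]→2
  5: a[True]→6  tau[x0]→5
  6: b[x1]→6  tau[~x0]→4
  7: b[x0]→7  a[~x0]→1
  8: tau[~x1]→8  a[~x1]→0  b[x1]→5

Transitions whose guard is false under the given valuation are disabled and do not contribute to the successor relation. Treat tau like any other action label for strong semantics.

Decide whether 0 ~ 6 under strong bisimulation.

Compute ~ classes (split until stable):
  round 0: {{0,1,2,3,4,5,6,7,8}}
  round 1: {{0},{1,2,3},{4},{5},{6,7,8}}
  round 2: {{0},{1},{2},{3},{4},{5},{6,7},{8}}
8 equivalence class(es) (converged in 3)
class of 0: {0}; class of 6: {6,7}

Answer: NOT BISIMILAR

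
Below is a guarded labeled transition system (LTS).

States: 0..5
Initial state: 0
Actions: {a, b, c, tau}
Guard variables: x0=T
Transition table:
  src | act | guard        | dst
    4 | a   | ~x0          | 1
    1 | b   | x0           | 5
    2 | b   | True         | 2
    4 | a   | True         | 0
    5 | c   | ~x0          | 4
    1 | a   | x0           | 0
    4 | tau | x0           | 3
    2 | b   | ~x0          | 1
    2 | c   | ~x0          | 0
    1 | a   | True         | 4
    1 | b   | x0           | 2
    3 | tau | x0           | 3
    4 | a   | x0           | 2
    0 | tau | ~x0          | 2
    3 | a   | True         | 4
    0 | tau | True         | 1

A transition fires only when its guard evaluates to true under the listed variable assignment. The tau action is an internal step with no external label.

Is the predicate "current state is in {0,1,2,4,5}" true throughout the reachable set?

Allowed set {0,1,2,4,5}
Reach set: {0,1,2,3,4,5}
  0: ✓
  1: ✓
  2: ✓
  3: outside
  4: ✓
  5: ✓
reach 3 via tau·a·tau — violates

Answer: INVARIANT VIOLATED at state 3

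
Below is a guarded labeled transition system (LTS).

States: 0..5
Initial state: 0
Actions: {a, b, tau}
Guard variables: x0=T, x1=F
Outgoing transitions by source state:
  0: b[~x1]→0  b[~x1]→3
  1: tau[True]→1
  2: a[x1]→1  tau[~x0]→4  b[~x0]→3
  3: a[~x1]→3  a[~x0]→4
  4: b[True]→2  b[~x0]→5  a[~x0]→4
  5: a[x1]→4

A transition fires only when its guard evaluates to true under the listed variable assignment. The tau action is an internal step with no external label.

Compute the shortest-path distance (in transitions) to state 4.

BFS to 4:
  L0 = {0}
  L1 = {3}
4 never appears.

Answer: UNREACHABLE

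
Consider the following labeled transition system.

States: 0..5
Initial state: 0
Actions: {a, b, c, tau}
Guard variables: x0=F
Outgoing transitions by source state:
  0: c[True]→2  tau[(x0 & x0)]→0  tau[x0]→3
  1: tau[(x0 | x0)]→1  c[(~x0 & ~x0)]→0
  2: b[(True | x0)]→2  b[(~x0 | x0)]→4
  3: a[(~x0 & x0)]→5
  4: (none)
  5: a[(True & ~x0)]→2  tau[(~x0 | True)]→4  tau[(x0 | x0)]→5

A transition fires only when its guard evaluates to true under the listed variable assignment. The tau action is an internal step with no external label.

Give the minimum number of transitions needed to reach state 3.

Answer: UNREACHABLE

Trace:
Layered search for 3:
  L0 = {0}
  L1 = {2}
  L2 = {4}
3 never appears.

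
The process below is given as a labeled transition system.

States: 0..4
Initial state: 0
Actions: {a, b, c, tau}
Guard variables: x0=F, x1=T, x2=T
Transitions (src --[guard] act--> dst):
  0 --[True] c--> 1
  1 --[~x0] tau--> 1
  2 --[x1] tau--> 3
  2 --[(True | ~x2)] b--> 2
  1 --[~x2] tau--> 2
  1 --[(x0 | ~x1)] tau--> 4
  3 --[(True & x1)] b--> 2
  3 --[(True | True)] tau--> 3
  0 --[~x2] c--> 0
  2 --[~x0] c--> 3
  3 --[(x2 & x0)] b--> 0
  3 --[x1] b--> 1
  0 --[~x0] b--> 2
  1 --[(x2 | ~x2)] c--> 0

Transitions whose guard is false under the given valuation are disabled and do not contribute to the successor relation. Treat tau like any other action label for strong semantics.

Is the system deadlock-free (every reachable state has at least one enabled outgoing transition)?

Answer: DEADLOCK-FREE

Trace:
Reach set: {0,1,2,3}
  0: b→2  c→1  [2 out]
  1: c→0  tau→1  [2 out]
  2: b→2  c→3  tau→3  [3 out]
  3: b→1  b→2  tau→3  [3 out]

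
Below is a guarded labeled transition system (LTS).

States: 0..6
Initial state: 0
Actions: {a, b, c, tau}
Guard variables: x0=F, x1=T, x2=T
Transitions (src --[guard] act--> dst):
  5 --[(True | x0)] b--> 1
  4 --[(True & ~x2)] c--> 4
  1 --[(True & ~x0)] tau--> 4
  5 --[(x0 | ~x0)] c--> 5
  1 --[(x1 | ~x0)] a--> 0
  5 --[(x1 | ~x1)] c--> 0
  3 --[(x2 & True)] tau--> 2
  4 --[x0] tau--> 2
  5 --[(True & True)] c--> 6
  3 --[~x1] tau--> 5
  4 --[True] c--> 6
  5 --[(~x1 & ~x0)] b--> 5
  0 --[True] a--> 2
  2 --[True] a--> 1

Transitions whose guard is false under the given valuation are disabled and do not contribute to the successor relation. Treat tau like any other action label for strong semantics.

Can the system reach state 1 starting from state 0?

Answer: REACHABLE

Trace:
After dropping false guards: 10 live edges.
L0 = {0}
L1 = {2}  total {0,2}
L2 = {1}  total {0,1,2}
L3 = {4}  total {0,1,2,4}
L4 = {6}  total {0,1,2,4,6}
R = {0,1,2,4,6}
witness 1: a·a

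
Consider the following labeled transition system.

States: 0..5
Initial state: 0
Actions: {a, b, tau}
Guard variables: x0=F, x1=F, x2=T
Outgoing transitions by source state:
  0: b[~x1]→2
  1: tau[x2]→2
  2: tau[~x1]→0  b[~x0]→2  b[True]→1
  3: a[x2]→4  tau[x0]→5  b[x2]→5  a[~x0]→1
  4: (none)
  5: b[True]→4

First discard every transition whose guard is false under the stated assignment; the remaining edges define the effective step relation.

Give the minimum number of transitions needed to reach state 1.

Layered search for 1:
  L0 = {0}
  L1 = {2}
  L2 = {1}
1 enters at depth 2; path b·b

Answer: 2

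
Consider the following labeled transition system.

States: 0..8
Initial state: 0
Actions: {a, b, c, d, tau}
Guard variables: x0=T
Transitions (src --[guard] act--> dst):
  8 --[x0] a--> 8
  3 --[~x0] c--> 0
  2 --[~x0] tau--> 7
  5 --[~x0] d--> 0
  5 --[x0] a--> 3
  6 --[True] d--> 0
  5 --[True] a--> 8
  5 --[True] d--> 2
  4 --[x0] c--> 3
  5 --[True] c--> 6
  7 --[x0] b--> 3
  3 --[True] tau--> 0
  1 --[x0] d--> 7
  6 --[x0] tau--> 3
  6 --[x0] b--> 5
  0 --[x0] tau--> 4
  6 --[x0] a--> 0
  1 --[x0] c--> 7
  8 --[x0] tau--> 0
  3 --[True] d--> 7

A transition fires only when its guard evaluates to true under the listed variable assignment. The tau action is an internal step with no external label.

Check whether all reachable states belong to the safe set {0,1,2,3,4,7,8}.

Inv-set: {0,1,2,3,4,7,8}
Reach set: {0,3,4,7}
  0: safe
  3: safe
  4: safe
  7: safe

Answer: INVARIANT HOLDS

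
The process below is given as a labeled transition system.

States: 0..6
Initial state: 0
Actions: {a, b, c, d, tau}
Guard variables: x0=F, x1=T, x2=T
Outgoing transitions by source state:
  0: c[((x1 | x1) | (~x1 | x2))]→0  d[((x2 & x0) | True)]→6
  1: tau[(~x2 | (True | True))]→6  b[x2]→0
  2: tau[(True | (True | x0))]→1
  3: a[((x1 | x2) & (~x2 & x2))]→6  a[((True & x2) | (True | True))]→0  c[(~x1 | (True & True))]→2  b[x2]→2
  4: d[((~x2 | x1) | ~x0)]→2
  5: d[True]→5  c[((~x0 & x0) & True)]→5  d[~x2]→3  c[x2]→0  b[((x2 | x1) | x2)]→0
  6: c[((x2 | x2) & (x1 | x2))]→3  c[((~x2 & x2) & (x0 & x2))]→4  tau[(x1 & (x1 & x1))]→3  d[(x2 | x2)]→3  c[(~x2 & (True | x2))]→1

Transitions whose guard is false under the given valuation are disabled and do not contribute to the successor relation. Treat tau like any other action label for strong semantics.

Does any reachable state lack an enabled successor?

Reach set: {0,1,2,3,6}
  0: c→0  d→6  [2 out]
  1: b→0  tau→6  [2 out]
  2: tau→1  [1 out]
  3: a→0  b→2  c→2  [3 out]
  6: c→3  d→3  tau→3  [3 out]

Answer: DEADLOCK-FREE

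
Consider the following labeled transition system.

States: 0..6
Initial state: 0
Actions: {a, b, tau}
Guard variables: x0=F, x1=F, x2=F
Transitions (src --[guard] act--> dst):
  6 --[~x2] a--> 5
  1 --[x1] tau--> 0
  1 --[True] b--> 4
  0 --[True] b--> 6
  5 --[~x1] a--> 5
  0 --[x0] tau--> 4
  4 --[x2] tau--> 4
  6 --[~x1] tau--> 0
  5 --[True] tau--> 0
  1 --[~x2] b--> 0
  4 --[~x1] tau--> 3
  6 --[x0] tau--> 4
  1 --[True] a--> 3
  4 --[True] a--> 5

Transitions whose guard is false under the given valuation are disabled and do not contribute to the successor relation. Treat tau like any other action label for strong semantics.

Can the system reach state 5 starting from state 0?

Answer: REACHABLE

Analysis:
After dropping false guards: 10 live edges.
Layer 0: {0}
Layer 1: {6}  now seen {0,6}
Layer 2: {5}  now seen {0,5,6}
Reach set: {0,5,6}
witness 5: b·a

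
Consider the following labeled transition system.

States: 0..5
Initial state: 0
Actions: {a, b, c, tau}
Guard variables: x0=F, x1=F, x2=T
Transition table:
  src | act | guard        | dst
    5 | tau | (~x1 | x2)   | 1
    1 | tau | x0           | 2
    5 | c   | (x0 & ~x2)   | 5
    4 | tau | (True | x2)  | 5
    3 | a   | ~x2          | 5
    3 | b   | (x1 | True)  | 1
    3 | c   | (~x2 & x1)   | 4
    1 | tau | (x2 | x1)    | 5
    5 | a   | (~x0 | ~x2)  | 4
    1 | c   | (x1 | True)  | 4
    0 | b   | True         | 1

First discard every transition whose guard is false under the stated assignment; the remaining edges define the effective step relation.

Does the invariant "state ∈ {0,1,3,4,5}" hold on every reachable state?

Answer: INVARIANT HOLDS

Trace:
Safe = {0,1,3,4,5}
R = {0,1,4,5}
  0: ✓
  1: ✓
  4: ✓
  5: ✓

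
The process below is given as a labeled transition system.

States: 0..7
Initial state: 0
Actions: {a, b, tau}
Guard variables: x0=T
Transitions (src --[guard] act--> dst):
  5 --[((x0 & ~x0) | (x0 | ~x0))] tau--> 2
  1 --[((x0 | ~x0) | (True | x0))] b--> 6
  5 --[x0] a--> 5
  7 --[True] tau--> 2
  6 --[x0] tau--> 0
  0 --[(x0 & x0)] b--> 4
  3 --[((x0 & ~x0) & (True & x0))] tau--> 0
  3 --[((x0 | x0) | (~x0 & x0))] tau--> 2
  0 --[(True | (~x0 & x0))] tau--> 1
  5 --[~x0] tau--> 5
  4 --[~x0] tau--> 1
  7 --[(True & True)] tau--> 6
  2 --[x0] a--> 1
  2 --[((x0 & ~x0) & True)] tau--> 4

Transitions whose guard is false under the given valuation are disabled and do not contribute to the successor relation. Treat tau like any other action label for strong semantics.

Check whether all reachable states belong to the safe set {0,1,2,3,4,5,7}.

Answer: INVARIANT VIOLATED at state 6

Trace:
Safe = {0,1,2,3,4,5,7}
Reach set: {0,1,4,6}
  0: ✓
  1: ✓
  4: ✓
  6: VIOLATES
reach 6 via tau·b — violates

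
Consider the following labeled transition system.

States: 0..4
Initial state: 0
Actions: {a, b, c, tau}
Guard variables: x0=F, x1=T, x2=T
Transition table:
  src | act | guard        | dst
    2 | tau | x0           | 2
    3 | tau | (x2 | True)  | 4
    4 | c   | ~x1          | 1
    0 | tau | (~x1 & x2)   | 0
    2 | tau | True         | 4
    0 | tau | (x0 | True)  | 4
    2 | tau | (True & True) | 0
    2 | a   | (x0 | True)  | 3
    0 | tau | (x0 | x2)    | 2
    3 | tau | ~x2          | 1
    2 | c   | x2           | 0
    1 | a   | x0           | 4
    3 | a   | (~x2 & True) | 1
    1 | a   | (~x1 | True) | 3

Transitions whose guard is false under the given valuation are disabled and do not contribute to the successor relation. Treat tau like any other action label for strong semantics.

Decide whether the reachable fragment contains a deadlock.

Answer: DEADLOCK at state 4

Working:
Reach set: {0,2,3,4}
  0: tau→2  tau→4  [deg 2]
  2: a→3  c→0  tau→0  tau→4  [deg 4]
  3: tau→4  [deg 1]
  4: ∅  [no exit]
witness 4: tau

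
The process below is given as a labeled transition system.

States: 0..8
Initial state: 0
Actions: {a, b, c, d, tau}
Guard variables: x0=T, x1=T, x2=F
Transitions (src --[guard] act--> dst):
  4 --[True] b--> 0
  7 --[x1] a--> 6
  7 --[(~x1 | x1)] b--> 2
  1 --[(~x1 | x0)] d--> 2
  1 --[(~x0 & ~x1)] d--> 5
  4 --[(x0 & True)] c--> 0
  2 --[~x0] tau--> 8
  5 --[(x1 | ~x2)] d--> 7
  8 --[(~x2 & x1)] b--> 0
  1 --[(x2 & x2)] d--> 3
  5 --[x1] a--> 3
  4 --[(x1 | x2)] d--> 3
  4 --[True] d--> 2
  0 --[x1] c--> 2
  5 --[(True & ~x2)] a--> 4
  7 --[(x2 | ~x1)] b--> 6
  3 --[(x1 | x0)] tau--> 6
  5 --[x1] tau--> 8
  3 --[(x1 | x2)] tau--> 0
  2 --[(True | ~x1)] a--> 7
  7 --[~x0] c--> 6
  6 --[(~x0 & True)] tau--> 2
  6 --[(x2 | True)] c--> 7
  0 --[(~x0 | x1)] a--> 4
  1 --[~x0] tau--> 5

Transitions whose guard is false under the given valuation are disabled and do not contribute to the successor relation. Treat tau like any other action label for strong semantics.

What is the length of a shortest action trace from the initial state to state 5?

Answer: UNREACHABLE

Trace:
BFS to 5:
  L0 = {0}
  L1 = {2,4}
  L2 = {3,7}
  L3 = {6}
5 never appears.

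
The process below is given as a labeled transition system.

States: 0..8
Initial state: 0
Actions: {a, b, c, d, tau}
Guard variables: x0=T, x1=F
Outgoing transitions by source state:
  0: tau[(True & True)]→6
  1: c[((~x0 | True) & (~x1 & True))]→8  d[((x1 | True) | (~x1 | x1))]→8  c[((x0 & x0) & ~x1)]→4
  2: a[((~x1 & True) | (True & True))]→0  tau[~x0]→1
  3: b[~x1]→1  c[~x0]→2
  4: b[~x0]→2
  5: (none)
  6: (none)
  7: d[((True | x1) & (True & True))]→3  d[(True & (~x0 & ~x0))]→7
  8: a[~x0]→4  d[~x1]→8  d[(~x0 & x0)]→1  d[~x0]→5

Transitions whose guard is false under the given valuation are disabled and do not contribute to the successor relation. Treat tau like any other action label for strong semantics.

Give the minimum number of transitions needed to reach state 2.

Layered search for 2:
  depth 0: {0}
  depth 1: {6}
2 never appears.

Answer: UNREACHABLE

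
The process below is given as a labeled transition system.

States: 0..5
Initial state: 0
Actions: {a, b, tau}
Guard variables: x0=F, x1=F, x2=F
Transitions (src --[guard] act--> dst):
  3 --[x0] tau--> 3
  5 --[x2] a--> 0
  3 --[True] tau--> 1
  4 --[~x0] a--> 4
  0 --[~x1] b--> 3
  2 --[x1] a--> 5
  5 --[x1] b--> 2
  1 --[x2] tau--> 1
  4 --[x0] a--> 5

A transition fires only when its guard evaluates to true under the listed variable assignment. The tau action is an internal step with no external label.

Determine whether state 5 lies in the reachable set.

Guard filter leaves 3 enabled edge(s).
depth 0: {0}
depth 1: {3}  now seen {0,3}
depth 2: {1}  now seen {0,1,3}
R = {0,1,3}

Answer: UNREACHABLE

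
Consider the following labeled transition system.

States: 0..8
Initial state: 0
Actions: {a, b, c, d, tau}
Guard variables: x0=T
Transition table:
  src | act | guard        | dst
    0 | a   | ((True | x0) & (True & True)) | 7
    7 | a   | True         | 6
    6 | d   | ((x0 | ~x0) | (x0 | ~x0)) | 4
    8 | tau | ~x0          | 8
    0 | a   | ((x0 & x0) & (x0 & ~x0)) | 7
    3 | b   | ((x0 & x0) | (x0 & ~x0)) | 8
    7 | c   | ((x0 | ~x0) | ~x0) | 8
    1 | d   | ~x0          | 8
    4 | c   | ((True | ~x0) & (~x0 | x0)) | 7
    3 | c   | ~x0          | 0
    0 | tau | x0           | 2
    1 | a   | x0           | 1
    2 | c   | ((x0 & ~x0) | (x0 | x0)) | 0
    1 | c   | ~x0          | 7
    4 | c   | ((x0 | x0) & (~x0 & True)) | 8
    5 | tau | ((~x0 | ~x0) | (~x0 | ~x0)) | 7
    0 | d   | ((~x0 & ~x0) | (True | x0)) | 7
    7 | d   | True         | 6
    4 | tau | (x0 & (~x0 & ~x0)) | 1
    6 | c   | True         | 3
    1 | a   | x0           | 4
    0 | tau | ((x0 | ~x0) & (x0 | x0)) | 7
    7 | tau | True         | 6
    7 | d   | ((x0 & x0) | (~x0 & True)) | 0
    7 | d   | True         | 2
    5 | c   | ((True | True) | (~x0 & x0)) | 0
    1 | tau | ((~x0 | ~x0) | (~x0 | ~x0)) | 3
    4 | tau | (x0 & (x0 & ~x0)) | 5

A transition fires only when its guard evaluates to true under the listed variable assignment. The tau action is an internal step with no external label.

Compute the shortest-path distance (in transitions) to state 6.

BFS to 6:
  Layer 0: {0}
  Layer 1: {2,7}
  Layer 2: {6,8}
first hit 6 at d=2 via a·a

Answer: 2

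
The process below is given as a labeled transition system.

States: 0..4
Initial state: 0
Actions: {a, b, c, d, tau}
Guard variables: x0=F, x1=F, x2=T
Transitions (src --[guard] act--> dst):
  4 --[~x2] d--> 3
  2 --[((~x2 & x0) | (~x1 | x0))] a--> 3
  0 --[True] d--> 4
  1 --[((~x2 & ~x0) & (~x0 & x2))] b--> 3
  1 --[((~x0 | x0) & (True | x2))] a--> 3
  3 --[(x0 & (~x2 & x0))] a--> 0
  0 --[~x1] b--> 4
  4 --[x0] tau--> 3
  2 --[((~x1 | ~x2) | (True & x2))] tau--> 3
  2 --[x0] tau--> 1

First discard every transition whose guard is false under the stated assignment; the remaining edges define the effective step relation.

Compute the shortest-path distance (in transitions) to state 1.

Answer: UNREACHABLE

Trace:
BFS to 1:
  Layer 0: {0}
  Layer 1: {4}
1 never appears.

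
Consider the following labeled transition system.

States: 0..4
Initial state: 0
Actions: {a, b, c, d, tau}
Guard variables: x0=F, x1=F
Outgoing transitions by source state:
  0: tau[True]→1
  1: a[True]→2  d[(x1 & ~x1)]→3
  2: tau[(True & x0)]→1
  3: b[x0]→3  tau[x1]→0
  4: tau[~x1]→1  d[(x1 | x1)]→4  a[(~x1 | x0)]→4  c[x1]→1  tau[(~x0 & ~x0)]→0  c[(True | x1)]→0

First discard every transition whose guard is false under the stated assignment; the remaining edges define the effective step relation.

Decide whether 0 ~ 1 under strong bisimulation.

Answer: NOT BISIMILAR

Analysis:
Compute ~ classes (split until stable):
  round 0: {{0,1,2,3,4}}
  round 1: {{0},{1},{2,3},{4}}
4 equivalence class(es) (converged in 2)
class of 0: {0}; class of 1: {1}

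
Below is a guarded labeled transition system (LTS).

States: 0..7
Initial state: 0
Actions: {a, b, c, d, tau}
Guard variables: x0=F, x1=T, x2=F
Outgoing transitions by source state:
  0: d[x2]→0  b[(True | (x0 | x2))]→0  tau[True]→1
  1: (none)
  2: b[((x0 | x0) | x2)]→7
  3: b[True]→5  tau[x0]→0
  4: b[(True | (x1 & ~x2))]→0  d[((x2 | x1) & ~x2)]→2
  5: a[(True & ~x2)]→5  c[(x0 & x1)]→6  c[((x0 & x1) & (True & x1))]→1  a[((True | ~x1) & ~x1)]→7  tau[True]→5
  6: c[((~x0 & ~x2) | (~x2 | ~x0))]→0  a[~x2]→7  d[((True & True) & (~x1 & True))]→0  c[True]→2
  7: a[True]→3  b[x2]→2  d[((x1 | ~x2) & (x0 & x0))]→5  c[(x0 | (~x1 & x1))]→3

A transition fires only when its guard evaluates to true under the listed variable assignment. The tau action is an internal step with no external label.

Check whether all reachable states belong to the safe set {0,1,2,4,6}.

Allowed set {0,1,2,4,6}
Reachable = {0,1}
  0: ok
  1: ok

Answer: INVARIANT HOLDS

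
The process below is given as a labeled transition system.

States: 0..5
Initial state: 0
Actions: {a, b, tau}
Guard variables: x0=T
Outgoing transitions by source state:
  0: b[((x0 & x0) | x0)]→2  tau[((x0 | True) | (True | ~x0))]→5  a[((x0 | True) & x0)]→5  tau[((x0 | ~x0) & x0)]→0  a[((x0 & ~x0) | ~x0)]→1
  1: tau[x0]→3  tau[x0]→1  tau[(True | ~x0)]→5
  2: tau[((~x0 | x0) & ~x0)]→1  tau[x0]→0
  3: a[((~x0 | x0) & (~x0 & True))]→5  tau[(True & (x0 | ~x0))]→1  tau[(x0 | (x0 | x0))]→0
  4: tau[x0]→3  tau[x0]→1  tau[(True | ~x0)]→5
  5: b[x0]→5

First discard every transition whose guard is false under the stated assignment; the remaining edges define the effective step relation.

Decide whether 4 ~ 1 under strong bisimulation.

Compute ~ classes (split until stable):
  round 0: {{0,1,2,3,4,5}}
  round 1: {{0},{1,2,3,4},{5}}
  round 2: {{0},{1,4},{2},{3},{5}}
Fixed point at round 3; 5 class(es).
class of 4: {1,4}; class of 1: {1,4}

Answer: BISIMILAR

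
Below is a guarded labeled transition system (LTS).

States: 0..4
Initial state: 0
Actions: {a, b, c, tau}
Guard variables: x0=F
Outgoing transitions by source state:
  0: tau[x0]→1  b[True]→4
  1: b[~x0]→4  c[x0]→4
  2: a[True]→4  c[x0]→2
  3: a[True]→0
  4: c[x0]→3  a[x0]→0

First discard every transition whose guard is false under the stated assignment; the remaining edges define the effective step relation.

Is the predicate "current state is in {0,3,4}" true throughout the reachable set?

Allowed set {0,3,4}
R = {0,4}
  0: safe
  4: safe

Answer: INVARIANT HOLDS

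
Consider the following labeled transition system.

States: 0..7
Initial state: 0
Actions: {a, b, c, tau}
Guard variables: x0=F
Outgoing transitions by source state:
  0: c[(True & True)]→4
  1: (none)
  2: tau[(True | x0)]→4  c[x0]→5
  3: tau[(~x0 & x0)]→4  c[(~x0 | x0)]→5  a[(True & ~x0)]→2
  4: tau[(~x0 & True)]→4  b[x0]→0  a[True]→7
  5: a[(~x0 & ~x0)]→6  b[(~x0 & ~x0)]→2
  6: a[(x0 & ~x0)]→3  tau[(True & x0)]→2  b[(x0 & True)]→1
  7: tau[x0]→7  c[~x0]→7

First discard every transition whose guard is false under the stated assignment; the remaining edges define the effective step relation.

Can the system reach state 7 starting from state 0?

Answer: REACHABLE

Trace:
9 transition(s) survive guard evaluation.
L0 = {0}
L1 = {4}  cumulative {0,4}
L2 = {7}  cumulative {0,4,7}
R = {0,4,7}
Path to 7: c·a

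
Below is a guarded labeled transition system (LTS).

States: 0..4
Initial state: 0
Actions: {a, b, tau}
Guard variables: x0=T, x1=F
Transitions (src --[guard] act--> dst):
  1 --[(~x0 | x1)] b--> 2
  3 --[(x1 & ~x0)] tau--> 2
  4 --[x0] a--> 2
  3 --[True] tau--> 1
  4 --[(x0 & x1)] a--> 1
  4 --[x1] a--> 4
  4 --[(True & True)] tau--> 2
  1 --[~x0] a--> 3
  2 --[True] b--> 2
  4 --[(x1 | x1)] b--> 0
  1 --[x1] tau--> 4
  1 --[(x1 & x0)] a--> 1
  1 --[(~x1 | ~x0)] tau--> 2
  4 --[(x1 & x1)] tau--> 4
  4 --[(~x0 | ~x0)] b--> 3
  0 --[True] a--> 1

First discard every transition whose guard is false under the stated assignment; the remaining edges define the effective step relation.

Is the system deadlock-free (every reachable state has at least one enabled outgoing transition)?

Answer: DEADLOCK-FREE

Trace:
Reach set: {0,1,2}
  0: a→1  [deg 1]
  1: tau→2  [deg 1]
  2: b→2  [deg 1]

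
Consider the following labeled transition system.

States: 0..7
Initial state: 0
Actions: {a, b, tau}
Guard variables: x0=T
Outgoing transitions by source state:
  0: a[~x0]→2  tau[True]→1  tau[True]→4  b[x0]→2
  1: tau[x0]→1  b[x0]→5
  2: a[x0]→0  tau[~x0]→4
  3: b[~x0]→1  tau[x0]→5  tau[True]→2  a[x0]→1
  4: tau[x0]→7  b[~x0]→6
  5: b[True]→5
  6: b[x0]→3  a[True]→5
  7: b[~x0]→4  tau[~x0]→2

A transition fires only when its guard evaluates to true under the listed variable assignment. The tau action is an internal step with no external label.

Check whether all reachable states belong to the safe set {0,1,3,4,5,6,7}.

Inv-set: {0,1,3,4,5,6,7}
Reach set: {0,1,2,4,5,7}
  0: safe
  1: safe
  2: outside
  4: safe
  5: safe
  7: safe
witness against invariant: b → 2

Answer: INVARIANT VIOLATED at state 2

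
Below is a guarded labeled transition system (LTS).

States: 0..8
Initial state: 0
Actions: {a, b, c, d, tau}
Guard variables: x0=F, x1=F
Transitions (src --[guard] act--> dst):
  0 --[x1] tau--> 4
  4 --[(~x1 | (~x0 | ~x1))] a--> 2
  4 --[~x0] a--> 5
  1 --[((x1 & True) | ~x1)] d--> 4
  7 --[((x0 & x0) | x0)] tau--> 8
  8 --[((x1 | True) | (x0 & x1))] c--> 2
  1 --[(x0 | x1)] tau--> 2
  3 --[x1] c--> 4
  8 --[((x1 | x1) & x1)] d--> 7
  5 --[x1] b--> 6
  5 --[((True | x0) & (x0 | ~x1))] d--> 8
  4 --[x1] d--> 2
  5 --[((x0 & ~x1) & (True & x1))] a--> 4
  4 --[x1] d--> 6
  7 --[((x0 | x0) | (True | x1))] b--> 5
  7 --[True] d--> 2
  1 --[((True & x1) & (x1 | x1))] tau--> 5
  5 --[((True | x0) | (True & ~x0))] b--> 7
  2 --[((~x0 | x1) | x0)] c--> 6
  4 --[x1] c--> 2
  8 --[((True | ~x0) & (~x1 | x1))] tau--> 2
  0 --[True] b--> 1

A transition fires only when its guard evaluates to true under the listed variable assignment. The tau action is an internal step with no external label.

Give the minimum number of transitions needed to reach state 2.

Answer: 3

Analysis:
Layered search for 2:
  depth 0: {0}
  depth 1: {1}
  depth 2: {4}
  depth 3: {2,5}
first hit 2 at d=3 via b·d·a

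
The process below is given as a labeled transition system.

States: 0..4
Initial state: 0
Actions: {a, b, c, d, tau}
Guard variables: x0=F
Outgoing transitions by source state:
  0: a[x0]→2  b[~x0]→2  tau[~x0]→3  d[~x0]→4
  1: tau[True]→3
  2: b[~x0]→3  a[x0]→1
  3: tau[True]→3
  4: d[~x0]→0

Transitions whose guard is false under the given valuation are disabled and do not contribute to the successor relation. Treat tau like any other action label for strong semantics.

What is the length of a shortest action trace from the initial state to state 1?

Answer: UNREACHABLE

Analysis:
Layered search for 1:
  Layer 0: {0}
  Layer 1: {2,3,4}
1 never appears.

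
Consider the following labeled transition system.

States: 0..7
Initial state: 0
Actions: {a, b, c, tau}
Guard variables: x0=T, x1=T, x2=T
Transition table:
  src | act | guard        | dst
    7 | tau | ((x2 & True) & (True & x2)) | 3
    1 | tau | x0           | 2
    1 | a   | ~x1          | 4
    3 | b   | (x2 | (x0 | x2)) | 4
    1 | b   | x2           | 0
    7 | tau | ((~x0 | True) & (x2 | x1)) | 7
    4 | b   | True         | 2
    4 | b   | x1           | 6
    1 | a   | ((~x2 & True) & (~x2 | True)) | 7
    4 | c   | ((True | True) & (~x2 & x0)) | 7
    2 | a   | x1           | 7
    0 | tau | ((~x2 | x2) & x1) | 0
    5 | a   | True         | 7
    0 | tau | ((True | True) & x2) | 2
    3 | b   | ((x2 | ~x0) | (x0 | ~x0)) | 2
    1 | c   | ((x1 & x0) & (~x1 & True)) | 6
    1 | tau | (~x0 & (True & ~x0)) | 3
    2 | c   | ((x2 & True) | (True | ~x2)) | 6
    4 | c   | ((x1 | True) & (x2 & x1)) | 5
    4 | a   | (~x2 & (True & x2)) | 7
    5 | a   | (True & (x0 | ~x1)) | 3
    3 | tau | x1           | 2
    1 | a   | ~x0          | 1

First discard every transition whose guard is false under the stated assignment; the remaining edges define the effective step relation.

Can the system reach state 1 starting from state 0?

After dropping false guards: 16 live edges.
L0 = {0}
L1 = {2}  total {0,2}
L2 = {6,7}  total {0,2,6,7}
L3 = {3}  total {0,2,3,6,7}
L4 = {4}  total {0,2,3,4,6,7}
L5 = {5}  total {0,2,3,4,5,6,7}
Reach set: {0,2,3,4,5,6,7}

Answer: UNREACHABLE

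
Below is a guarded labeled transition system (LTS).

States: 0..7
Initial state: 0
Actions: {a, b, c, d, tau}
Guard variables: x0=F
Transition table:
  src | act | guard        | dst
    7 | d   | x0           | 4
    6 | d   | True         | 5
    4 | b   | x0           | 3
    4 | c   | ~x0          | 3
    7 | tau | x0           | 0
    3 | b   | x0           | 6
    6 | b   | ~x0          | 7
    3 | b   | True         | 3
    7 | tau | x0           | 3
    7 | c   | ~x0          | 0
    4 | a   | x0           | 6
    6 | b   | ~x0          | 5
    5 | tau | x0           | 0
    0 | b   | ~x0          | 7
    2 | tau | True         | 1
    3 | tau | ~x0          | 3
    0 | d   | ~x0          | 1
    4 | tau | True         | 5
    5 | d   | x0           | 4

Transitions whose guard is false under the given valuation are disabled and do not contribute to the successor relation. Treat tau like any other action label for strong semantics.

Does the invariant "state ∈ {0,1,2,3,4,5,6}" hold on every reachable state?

Allowed set {0,1,2,3,4,5,6}
Reachable = {0,1,7}
  0: ✓
  1: ✓
  7: outside
reach 7 via b — violates

Answer: INVARIANT VIOLATED at state 7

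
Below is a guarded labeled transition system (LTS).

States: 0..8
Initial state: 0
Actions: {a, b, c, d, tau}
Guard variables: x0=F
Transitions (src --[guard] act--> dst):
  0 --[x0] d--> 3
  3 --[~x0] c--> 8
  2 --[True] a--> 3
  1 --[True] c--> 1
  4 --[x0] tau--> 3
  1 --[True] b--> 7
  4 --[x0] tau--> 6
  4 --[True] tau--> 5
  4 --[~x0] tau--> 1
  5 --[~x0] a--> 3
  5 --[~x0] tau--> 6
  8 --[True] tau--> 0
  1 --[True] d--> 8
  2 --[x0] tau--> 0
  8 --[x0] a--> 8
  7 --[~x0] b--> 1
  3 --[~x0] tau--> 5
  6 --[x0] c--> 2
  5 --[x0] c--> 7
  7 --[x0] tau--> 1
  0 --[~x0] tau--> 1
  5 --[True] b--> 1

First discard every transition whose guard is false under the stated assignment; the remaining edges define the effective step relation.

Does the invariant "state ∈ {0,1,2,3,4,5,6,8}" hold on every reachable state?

Inv-set: {0,1,2,3,4,5,6,8}
Reach set: {0,1,7,8}
  0: ok
  1: ok
  7: outside
  8: ok
reach 7 via tau·b — violates

Answer: INVARIANT VIOLATED at state 7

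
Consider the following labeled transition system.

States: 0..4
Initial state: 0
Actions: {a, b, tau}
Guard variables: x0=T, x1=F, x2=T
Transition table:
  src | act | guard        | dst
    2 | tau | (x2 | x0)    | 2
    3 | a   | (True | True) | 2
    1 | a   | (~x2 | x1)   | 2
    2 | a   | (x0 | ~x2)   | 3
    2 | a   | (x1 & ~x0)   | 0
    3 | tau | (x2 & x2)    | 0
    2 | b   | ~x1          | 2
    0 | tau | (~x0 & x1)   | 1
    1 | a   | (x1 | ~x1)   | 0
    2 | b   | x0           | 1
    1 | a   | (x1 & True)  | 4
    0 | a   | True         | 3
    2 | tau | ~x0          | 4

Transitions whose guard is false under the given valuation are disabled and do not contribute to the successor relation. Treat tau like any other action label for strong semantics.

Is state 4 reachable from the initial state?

8 transition(s) survive guard evaluation.
Layer 0: {0}
Layer 1: {3}  total {0,3}
Layer 2: {2}  total {0,2,3}
Layer 3: {1}  total {0,1,2,3}
R = {0,1,2,3}

Answer: UNREACHABLE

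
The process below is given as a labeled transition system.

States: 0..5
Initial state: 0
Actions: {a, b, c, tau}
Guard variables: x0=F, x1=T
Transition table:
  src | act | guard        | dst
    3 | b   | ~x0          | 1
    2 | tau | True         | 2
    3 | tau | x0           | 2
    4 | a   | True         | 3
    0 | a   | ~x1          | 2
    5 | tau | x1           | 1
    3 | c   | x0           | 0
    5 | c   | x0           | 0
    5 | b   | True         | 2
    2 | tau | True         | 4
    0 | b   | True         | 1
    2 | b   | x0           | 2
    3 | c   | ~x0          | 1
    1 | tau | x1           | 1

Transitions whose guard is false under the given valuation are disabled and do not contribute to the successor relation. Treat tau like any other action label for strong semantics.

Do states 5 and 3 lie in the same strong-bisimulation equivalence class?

Answer: NOT BISIMILAR

Working:
Bisimulation quotient by refinement:
  P[0] = {{0,1,2,3,4,5}}
  P[1] = {{0},{1,2},{3},{4},{5}}
  P[2] = {{0},{1},{2},{3},{4},{5}}
6 equivalence class(es) (converged in 3)
[5]={5}  [3]={3}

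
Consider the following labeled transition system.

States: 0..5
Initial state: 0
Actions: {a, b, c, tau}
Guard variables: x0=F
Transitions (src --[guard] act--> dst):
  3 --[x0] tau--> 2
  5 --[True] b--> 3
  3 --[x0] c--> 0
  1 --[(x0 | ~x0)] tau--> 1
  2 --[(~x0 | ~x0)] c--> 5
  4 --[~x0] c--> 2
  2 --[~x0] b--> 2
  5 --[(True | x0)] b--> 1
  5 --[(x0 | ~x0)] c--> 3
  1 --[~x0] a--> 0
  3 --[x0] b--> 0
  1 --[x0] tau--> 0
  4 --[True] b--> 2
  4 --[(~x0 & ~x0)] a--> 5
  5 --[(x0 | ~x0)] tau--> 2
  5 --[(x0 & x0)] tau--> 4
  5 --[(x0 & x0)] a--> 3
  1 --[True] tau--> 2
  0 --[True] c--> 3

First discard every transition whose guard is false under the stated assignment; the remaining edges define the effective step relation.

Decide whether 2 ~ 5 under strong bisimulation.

Compute ~ classes (split until stable):
  P[0] = {{0,1,2,3,4,5}}
  P[1] = {{0},{1},{2},{3},{4},{5}}
6 equivalence class(es) (converged in 2)
class of 2: {2}; class of 5: {5}

Answer: NOT BISIMILAR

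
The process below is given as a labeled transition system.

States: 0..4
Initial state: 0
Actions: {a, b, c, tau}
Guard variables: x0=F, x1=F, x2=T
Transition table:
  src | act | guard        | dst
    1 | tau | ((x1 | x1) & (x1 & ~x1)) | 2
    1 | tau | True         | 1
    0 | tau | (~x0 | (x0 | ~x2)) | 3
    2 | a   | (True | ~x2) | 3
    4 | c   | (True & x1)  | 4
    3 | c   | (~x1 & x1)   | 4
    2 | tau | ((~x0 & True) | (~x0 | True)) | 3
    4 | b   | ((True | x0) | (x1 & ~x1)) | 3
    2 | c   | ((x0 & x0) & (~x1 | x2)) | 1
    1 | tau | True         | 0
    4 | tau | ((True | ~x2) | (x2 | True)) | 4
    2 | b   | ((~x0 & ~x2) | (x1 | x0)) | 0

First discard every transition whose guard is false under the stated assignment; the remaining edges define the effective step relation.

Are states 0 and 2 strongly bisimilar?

Answer: NOT BISIMILAR

Working:
Refine partition for ~:
  π0 = {{0,1,2,3,4}}
  π1 = {{0,1},{2},{3},{4}}
  π2 = {{0},{1},{2},{3},{4}}
stable after 3 split(s): 5 block(s)
[0]={0}  [2]={2}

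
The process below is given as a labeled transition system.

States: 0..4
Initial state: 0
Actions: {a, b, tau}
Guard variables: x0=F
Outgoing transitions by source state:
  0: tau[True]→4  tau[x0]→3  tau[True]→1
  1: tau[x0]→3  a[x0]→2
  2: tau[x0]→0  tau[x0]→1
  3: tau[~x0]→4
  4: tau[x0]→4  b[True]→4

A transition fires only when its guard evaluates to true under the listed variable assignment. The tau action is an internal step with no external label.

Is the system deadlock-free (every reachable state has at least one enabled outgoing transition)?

R = {0,1,4}
  0: tau→1  tau→4  [2 out]
  1: ∅  [no exit]
  4: b→4  [1 out]
Path to 1: tau

Answer: DEADLOCK at state 1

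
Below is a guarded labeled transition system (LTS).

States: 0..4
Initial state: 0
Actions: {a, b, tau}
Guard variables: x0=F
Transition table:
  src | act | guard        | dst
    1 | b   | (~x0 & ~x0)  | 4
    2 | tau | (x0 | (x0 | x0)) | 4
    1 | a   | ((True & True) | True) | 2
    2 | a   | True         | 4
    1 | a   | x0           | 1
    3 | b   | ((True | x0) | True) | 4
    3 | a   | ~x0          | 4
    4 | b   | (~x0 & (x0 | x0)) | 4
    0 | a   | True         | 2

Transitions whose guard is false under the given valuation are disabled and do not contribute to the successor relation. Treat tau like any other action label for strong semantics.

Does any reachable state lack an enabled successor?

Reach set: {0,2,4}
  0: a→2  [1 exit(s)]
  2: a→4  [1 exit(s)]
  4: ∅  [deadlock]
witness 4: a·a

Answer: DEADLOCK at state 4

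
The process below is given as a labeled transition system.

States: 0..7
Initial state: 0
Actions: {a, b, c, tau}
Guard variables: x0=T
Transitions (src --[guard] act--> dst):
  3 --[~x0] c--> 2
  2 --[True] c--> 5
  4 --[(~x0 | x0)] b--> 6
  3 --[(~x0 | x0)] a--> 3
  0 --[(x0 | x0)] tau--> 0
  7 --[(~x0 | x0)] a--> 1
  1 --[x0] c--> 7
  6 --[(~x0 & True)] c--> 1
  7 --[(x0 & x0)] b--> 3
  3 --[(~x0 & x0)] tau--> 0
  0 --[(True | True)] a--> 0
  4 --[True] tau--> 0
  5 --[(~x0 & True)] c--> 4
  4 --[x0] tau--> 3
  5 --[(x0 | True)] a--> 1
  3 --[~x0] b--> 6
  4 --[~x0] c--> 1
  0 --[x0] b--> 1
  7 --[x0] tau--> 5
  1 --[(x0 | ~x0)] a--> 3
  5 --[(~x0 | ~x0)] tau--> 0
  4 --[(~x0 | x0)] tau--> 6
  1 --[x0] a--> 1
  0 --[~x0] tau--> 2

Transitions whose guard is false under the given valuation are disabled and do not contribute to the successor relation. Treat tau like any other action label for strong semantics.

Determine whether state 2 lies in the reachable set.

After dropping false guards: 16 live edges.
depth 0: {0}
depth 1: {1}  cumulative {0,1}
depth 2: {3,7}  cumulative {0,1,3,7}
depth 3: {5}  cumulative {0,1,3,5,7}
Reachable = {0,1,3,5,7}

Answer: UNREACHABLE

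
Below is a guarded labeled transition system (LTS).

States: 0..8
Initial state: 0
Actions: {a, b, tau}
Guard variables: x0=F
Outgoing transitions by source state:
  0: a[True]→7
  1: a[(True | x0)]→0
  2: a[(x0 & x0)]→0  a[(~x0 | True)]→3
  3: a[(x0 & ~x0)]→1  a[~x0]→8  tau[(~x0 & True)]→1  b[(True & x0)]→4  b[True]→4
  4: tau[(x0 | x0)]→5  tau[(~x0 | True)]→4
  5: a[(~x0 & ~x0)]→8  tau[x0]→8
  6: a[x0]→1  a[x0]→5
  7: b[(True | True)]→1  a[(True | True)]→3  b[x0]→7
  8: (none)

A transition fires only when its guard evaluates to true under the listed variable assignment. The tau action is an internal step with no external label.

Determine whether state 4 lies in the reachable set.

After dropping false guards: 10 live edges.
L0 = {0}
L1 = {7}  now seen {0,7}
L2 = {1,3}  now seen {0,1,3,7}
L3 = {4,8}  now seen {0,1,3,4,7,8}
Reachable = {0,1,3,4,7,8}
Path to 4: a·a·b

Answer: REACHABLE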